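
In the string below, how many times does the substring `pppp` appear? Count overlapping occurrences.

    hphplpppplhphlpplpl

1

Sliding a length-4 window over the 19 characters (16 positions):
  position 6–9: pppp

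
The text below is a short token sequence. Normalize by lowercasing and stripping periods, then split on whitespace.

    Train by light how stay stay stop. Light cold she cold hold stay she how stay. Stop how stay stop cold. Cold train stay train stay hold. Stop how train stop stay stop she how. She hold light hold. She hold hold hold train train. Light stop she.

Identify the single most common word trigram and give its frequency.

"how stay stop", 2 times

Trigram frequencies (highest first):
  how stay stop: 2
  train by light: 1
  by light how: 1
  light how stay: 1
  how stay stay: 1
  stay stay stop: 1
  … (39 more, each ≤ 1)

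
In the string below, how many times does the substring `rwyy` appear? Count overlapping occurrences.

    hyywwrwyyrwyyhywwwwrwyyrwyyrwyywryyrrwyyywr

6

Sliding a length-4 window over the 43 characters (40 positions):
  position 6–9: rwyy
  position 10–13: rwyy
  position 20–23: rwyy
  position 24–27: rwyy
  position 28–31: rwyy
  position 37–40: rwyy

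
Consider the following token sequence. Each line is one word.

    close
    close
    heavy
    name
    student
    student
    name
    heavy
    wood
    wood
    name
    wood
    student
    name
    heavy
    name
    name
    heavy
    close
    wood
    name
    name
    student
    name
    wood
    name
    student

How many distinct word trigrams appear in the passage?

27 tokens → 25 trigram windows in total.
Repeated trigrams (each contributes count−1 duplicates):
  student name heavy: 2
1 duplicate windows → 25 − 1 = 24 distinct.

24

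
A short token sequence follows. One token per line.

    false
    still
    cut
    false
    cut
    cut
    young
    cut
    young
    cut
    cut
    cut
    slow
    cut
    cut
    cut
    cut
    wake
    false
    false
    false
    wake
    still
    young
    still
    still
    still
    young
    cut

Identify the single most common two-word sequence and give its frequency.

"cut cut", 6 times

Bigram frequencies (highest first):
  cut cut: 6
  young cut: 3
  cut young: 2
  false false: 2
  still young: 2
  still still: 2
  … (11 more, each ≤ 1)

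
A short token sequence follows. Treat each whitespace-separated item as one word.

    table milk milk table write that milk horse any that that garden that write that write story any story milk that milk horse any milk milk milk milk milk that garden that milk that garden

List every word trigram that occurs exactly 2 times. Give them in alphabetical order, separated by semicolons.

milk horse any; milk that garden; that garden that; that milk horse

Trigram counts meeting the condition (exactly 2 times):
  milk horse any: 2
  milk that garden: 2
  that garden that: 2
  that milk horse: 2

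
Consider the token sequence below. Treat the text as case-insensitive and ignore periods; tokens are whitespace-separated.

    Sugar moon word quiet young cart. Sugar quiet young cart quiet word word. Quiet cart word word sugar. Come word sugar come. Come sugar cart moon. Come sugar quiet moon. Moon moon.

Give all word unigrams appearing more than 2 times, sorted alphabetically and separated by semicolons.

cart; come; moon; quiet; sugar; word

Unigram counts meeting the condition (more than 2 times):
  cart: 4
  come: 4
  moon: 5
  quiet: 5
  sugar: 6
  word: 6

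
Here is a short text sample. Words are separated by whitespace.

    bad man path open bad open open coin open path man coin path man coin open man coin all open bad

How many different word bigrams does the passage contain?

15

21 tokens → 20 bigram windows in total.
Repeated bigrams (each contributes count−1 duplicates):
  man coin: 3
  coin open: 2
  open bad: 2
  path man: 2
5 duplicate windows → 20 − 5 = 15 distinct.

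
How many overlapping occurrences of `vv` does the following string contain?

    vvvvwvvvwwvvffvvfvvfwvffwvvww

Sliding a length-2 window over the 29 characters (28 positions):
  position 1–2: vv
  position 2–3: vv
  position 3–4: vv
  position 6–7: vv
  position 7–8: vv
  position 11–12: vv
  position 15–16: vv
  position 18–19: vv
  position 26–27: vv

9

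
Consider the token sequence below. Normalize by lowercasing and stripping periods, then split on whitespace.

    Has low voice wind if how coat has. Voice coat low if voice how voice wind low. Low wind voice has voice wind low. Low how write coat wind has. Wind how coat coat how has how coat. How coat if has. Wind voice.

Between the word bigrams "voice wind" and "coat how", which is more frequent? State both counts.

"voice wind" (3 vs 2)

"voice wind": 3 occurrences
"coat how": 2 occurrences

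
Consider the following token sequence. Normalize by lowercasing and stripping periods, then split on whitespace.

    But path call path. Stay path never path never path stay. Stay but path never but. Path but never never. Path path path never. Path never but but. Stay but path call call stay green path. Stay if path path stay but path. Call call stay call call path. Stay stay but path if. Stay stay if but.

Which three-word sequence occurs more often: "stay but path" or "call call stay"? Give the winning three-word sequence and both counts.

"stay but path" (4 vs 2)

"stay but path": 4 occurrences
"call call stay": 2 occurrences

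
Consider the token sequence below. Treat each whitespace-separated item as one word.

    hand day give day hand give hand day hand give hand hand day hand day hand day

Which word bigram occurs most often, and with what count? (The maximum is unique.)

Bigram frequencies (highest first):
  hand day: 5
  day hand: 4
  hand give: 2
  give hand: 2
  day give: 1
  give day: 1
  … (1 more, each ≤ 1)

"hand day", 5 times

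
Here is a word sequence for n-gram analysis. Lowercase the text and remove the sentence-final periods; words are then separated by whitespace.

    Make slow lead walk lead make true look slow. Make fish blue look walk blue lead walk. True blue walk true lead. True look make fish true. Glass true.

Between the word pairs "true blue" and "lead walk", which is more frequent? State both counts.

"lead walk" (2 vs 1)

"true blue": 1 occurrence
"lead walk": 2 occurrences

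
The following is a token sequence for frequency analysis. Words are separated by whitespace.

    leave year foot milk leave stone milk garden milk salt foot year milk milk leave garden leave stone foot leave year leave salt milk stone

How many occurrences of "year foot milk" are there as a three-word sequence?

Scanning the 23 overlapping trigram windows for "year foot milk":
  position 2–4: year foot milk

1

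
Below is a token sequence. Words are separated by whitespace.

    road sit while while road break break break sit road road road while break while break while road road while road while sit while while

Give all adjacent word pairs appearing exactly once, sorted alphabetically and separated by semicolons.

break sit; road break; road sit; sit road; while sit

Bigram counts meeting the condition (exactly once):
  break sit: 1
  road break: 1
  road sit: 1
  sit road: 1
  while sit: 1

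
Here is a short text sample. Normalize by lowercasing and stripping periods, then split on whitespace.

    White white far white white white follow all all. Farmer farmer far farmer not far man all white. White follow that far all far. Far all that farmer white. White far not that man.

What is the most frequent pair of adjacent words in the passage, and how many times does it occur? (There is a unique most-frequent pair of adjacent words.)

Bigram frequencies (highest first):
  white white: 5
  white far: 2
  white follow: 2
  far all: 2
  far white: 1
  follow all: 1
  … (20 more, each ≤ 1)

"white white", 5 times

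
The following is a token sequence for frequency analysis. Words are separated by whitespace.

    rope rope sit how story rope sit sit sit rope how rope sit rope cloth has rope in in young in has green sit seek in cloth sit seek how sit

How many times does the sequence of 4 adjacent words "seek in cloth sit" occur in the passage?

1

Scanning the 28 overlapping 4-gram windows for "seek in cloth sit":
  position 25–28: seek in cloth sit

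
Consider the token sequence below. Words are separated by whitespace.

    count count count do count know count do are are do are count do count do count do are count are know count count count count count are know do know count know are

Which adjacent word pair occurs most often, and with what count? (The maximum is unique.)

Bigram frequencies (highest first):
  count count: 6
  count do: 5
  do count: 3
  know count: 3
  do are: 3
  count know: 2
  … (8 more, each ≤ 2)

"count count", 6 times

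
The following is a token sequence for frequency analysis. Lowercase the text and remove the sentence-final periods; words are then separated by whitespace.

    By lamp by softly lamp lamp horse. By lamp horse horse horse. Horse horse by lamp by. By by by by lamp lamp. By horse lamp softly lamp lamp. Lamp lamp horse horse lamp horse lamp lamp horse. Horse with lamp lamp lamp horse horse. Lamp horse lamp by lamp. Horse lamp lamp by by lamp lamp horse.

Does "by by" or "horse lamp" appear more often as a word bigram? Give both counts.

"horse lamp" (6 vs 5)

"by by": 5 occurrences
"horse lamp": 6 occurrences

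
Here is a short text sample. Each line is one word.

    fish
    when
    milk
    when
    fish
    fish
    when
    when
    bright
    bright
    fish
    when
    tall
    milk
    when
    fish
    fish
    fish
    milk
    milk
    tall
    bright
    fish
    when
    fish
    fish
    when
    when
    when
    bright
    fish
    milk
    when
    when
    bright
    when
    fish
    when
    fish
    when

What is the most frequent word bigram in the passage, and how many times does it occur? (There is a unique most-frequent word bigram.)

Bigram frequencies (highest first):
  fish when: 7
  when fish: 5
  fish fish: 4
  when when: 4
  milk when: 3
  when bright: 3
  … (10 more, each ≤ 3)

"fish when", 7 times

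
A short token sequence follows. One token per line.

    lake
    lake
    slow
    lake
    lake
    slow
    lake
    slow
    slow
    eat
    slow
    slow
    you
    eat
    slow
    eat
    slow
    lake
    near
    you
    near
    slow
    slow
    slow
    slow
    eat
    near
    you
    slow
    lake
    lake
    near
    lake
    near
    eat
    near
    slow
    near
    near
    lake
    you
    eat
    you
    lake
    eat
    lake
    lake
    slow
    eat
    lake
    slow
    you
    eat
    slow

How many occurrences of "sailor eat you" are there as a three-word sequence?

Scanning the 52 overlapping trigram windows for "sailor eat you":
  (none found)

0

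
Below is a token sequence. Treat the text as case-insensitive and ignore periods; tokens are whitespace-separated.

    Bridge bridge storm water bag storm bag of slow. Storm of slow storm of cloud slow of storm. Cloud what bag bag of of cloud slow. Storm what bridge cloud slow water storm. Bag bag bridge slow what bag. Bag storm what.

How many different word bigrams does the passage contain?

42 tokens → 41 bigram windows in total.
Repeated bigrams (each contributes count−1 duplicates):
  bag bag: 3
  cloud slow: 3
  slow storm: 3
  bag of: 2
  bag storm: 2
  of cloud: 2
  of slow: 2
  storm bag: 2
  … (3 more repeated)
14 duplicate windows → 41 − 14 = 27 distinct.

27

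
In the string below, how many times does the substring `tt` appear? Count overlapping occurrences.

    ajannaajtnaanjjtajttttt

4

Sliding a length-2 window over the 23 characters (22 positions):
  position 19–20: tt
  position 20–21: tt
  position 21–22: tt
  position 22–23: tt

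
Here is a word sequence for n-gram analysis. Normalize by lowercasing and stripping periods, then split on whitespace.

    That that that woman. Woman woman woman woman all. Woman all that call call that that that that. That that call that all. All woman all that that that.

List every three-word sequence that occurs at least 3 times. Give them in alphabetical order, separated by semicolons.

Trigram counts meeting the condition (at least 3 times):
  that that that: 6
  woman woman woman: 3

that that that; woman woman woman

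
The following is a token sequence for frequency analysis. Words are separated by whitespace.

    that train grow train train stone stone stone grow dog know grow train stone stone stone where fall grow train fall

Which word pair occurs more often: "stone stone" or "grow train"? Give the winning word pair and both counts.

"stone stone" (4 vs 3)

"stone stone": 4 occurrences
"grow train": 3 occurrences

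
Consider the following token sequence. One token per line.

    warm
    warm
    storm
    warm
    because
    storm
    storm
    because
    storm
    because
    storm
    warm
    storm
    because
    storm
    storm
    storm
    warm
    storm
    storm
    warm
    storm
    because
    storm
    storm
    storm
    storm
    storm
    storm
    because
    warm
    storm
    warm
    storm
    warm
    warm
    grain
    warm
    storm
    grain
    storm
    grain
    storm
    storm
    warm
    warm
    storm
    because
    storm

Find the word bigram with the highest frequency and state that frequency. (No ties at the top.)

"storm storm", 10 times

Bigram frequencies (highest first):
  storm storm: 10
  warm storm: 8
  storm warm: 7
  because storm: 6
  storm because: 6
  warm warm: 3
  … (6 more, each ≤ 2)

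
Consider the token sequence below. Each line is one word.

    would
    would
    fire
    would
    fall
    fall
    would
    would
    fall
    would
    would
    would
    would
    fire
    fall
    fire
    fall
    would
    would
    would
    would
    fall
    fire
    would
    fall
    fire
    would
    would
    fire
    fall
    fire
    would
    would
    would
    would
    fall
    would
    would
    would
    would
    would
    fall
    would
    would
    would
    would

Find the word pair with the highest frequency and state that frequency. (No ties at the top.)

"would would", 19 times

Bigram frequencies (highest first):
  would would: 19
  would fall: 6
  fall would: 5
  fire would: 4
  fall fire: 4
  would fire: 3
  … (2 more, each ≤ 3)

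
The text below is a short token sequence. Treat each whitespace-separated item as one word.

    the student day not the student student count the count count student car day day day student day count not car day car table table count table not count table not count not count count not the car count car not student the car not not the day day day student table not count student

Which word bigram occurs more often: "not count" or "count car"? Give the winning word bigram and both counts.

"not count" (4 vs 1)

"not count": 4 occurrences
"count car": 1 occurrence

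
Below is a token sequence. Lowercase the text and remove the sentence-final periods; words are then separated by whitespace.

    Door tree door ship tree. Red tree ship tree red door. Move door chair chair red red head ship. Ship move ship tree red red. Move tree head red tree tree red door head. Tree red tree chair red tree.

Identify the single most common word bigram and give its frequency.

"tree red", 5 times

Bigram frequencies (highest first):
  tree red: 5
  red tree: 4
  ship tree: 3
  red door: 2
  chair red: 2
  red red: 2
  … (21 more, each ≤ 1)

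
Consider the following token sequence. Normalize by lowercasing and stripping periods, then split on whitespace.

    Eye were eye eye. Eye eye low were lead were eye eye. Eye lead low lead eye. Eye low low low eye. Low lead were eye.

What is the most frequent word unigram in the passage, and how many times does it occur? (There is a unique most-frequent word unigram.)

"eye", 12 times

Unigram frequencies (highest first):
  eye: 12
  low: 6
  were: 4
  lead: 4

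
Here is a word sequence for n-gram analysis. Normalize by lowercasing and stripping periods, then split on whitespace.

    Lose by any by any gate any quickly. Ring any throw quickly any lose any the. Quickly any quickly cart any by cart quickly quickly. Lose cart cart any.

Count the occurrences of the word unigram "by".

3

Scanning the 29 tokens for "by":
  position 2: by
  position 4: by
  position 22: by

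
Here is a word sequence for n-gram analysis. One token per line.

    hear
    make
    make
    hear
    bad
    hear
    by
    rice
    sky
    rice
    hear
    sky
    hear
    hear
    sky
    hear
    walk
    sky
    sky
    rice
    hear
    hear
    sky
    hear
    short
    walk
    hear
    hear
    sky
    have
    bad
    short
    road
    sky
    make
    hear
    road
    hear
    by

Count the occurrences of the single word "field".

Scanning the 39 tokens for "field":
  (none found)

0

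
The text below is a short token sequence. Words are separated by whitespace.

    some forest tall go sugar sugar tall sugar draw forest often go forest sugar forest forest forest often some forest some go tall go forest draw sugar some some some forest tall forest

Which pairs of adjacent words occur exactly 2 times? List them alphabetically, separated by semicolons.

forest forest; forest often; forest tall; go forest; some some; tall go

Bigram counts meeting the condition (exactly 2 times):
  forest forest: 2
  forest often: 2
  forest tall: 2
  go forest: 2
  some some: 2
  tall go: 2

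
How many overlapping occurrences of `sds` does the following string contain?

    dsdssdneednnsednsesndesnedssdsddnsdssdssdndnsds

Sliding a length-3 window over the 47 characters (45 positions):
  position 2–4: sds
  position 28–30: sds
  position 34–36: sds
  position 37–39: sds
  position 45–47: sds

5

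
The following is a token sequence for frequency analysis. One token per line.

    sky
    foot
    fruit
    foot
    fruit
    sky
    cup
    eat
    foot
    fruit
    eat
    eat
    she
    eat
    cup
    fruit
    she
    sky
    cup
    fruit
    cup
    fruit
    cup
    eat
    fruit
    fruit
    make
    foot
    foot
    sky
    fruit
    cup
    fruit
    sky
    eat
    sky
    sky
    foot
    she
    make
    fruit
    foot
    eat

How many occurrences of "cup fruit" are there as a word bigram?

4

Scanning the 42 overlapping bigram windows for "cup fruit":
  position 15–16: cup fruit
  position 19–20: cup fruit
  position 21–22: cup fruit
  position 32–33: cup fruit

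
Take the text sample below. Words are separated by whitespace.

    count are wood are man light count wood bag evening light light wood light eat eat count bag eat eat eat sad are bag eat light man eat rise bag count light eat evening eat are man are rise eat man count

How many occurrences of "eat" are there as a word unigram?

Scanning the 42 tokens for "eat":
  position 15: eat
  position 16: eat
  position 19: eat
  position 20: eat
  position 21: eat
  position 25: eat
  position 28: eat
  position 33: eat
  position 35: eat
  position 40: eat

10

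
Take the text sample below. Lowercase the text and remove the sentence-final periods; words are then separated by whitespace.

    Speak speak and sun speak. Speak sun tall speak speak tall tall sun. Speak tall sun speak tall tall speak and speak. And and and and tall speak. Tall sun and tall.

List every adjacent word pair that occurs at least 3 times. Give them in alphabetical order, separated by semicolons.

Bigram counts meeting the condition (at least 3 times):
  and and: 3
  speak and: 3
  speak speak: 3
  speak tall: 4
  sun speak: 3
  tall speak: 3
  tall sun: 3

and and; speak and; speak speak; speak tall; sun speak; tall speak; tall sun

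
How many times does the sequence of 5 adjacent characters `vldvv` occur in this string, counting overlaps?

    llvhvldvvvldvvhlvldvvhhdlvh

3

Sliding a length-5 window over the 27 characters (23 positions):
  position 5–9: vldvv
  position 10–14: vldvv
  position 17–21: vldvv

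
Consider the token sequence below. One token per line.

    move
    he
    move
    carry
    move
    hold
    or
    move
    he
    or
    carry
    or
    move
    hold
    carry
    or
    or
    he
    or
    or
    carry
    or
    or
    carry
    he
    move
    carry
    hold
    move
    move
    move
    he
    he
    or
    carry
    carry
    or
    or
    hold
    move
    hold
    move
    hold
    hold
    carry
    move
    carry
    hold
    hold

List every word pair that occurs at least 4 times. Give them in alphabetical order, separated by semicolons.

carry or; move hold; or carry; or or

Bigram counts meeting the condition (at least 4 times):
  carry or: 4
  move hold: 4
  or carry: 4
  or or: 4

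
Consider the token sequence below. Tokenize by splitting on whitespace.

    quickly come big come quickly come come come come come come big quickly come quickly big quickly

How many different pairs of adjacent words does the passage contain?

7

17 tokens → 16 bigram windows in total.
Repeated bigrams (each contributes count−1 duplicates):
  come come: 5
  quickly come: 3
  big quickly: 2
  come big: 2
  come quickly: 2
9 duplicate windows → 16 − 9 = 7 distinct.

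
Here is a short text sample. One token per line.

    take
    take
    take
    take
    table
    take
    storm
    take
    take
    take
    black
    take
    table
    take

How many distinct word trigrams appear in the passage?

14 tokens → 12 trigram windows in total.
Repeated trigrams (each contributes count−1 duplicates):
  take take take: 3
  take table take: 2
3 duplicate windows → 12 − 3 = 9 distinct.

9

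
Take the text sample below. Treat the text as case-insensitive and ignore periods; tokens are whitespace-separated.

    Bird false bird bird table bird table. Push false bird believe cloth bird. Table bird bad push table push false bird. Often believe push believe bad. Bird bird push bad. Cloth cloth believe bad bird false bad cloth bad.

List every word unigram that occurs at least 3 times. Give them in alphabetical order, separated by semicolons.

bad; believe; bird; cloth; false; push; table

Unigram counts meeting the condition (at least 3 times):
  bad: 6
  believe: 4
  bird: 11
  cloth: 4
  false: 4
  push: 5
  table: 4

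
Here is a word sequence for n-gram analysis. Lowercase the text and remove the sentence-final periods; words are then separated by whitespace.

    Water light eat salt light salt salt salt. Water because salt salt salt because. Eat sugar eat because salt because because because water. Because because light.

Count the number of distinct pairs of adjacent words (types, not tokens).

17

26 tokens → 25 bigram windows in total.
Repeated bigrams (each contributes count−1 duplicates):
  salt salt: 4
  because because: 3
  because salt: 2
  salt because: 2
  water because: 2
8 duplicate windows → 25 − 8 = 17 distinct.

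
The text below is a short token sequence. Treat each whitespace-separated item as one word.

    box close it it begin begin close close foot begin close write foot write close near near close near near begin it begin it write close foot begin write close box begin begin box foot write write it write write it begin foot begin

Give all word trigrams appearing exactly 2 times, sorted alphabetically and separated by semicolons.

Trigram counts meeting the condition (exactly 2 times):
  close foot begin: 2
  close near near: 2
  write write it: 2

close foot begin; close near near; write write it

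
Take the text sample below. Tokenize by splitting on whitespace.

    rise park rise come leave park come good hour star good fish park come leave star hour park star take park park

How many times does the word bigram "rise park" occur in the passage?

1

Scanning the 21 overlapping bigram windows for "rise park":
  position 1–2: rise park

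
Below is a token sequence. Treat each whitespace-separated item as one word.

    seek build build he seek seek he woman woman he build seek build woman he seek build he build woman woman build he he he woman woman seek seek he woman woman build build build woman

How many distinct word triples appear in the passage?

29

36 tokens → 34 trigram windows in total.
Repeated trigrams (each contributes count−1 duplicates):
  he woman woman: 3
  seek he woman: 2
  seek seek he: 2
  woman woman build: 2
5 duplicate windows → 34 − 5 = 29 distinct.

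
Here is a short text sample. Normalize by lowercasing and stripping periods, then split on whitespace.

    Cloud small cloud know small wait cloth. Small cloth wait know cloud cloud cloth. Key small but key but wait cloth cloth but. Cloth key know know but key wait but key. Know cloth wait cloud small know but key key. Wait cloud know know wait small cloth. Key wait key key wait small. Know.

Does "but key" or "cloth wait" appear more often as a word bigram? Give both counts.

"but key": 4 occurrences
"cloth wait": 2 occurrences

"but key" (4 vs 2)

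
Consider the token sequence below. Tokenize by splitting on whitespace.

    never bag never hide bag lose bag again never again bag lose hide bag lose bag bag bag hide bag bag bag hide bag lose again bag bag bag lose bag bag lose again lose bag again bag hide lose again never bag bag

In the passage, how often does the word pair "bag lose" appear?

Scanning the 43 overlapping bigram windows for "bag lose":
  position 5–6: bag lose
  position 11–12: bag lose
  position 14–15: bag lose
  position 24–25: bag lose
  position 29–30: bag lose
  position 32–33: bag lose

6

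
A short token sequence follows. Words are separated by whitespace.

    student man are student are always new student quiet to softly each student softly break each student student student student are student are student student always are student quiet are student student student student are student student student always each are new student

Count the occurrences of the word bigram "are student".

6

Scanning the 42 overlapping bigram windows for "are student":
  position 3–4: are student
  position 21–22: are student
  position 23–24: are student
  position 27–28: are student
  position 30–31: are student
  position 35–36: are student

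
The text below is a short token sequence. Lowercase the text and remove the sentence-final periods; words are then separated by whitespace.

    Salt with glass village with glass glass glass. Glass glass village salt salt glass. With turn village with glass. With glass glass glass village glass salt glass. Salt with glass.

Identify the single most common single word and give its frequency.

Unigram frequencies (highest first):
  glass: 14
  with: 6
  salt: 5
  village: 4
  turn: 1

"glass", 14 times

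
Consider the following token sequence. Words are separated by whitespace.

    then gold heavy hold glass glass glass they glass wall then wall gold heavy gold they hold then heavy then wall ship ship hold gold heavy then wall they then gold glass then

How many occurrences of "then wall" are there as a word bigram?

Scanning the 32 overlapping bigram windows for "then wall":
  position 11–12: then wall
  position 20–21: then wall
  position 27–28: then wall

3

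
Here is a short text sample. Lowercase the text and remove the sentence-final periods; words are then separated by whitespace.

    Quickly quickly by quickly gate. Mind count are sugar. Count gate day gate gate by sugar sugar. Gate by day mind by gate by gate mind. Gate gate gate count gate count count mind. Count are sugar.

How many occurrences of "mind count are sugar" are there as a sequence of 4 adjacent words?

Scanning the 34 overlapping 4-gram windows for "mind count are sugar":
  position 6–9: mind count are sugar
  position 34–37: mind count are sugar

2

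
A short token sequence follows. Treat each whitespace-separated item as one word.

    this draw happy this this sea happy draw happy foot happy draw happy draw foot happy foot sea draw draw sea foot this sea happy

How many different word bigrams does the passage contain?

25 tokens → 24 bigram windows in total.
Repeated bigrams (each contributes count−1 duplicates):
  draw happy: 3
  happy draw: 3
  foot happy: 2
  happy foot: 2
  sea happy: 2
  this sea: 2
8 duplicate windows → 24 − 8 = 16 distinct.

16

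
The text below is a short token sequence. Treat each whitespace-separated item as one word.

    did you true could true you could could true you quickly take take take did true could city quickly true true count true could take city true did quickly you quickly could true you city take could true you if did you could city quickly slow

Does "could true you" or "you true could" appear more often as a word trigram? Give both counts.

"could true you" (4 vs 1)

"could true you": 4 occurrences
"you true could": 1 occurrence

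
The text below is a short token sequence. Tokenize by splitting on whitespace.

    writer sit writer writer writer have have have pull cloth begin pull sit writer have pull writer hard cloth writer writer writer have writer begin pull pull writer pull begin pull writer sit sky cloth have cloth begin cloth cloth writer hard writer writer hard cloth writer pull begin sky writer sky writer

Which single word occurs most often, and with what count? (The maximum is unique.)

"writer", 18 times

Unigram frequencies (highest first):
  writer: 18
  pull: 8
  cloth: 7
  have: 6
  begin: 5
  sit: 3
  … (2 more, each ≤ 3)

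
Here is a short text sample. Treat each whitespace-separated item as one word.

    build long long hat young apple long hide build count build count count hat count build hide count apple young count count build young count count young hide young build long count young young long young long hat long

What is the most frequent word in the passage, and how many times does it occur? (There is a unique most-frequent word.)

Unigram frequencies (highest first):
  count: 10
  young: 8
  long: 7
  build: 6
  hat: 3
  hide: 3
  … (1 more, each ≤ 2)

"count", 10 times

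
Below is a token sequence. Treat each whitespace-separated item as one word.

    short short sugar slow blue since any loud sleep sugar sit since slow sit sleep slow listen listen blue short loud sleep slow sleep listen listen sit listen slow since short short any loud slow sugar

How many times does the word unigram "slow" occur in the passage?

Scanning the 36 tokens for "slow":
  position 4: slow
  position 13: slow
  position 16: slow
  position 23: slow
  position 29: slow
  position 35: slow

6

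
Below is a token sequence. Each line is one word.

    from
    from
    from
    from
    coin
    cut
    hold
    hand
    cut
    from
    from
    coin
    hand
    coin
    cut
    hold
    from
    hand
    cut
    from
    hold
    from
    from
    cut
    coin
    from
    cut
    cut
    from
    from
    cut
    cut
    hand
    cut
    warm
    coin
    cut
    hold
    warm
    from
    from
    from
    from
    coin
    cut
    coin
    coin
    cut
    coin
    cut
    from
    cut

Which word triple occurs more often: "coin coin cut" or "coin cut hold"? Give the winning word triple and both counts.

"coin coin cut": 1 occurrence
"coin cut hold": 3 occurrences

"coin cut hold" (3 vs 1)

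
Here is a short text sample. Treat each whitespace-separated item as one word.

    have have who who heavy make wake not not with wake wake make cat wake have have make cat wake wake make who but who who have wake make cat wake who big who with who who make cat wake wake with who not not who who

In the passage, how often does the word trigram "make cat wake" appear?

4

Scanning the 45 overlapping trigram windows for "make cat wake":
  position 13–15: make cat wake
  position 18–20: make cat wake
  position 29–31: make cat wake
  position 38–40: make cat wake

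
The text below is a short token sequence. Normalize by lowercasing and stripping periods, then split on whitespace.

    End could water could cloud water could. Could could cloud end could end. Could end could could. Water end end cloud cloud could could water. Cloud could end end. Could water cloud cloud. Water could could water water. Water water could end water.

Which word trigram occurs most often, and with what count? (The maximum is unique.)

Trigram frequencies (highest first):
  could could water: 3
  end could water: 2
  cloud water could: 2
  water could could: 2
  end could end: 2
  could end could: 2
  … (26 more, each ≤ 2)

"could could water", 3 times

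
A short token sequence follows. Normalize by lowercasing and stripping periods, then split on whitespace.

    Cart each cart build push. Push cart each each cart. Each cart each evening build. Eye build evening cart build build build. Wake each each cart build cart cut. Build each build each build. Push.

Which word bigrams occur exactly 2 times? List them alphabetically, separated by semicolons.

build build; build each; build push; each build; each each

Bigram counts meeting the condition (exactly 2 times):
  build build: 2
  build each: 2
  build push: 2
  each build: 2
  each each: 2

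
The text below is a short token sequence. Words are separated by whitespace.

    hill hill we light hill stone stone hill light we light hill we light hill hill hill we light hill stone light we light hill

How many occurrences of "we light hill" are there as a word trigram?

5

Scanning the 23 overlapping trigram windows for "we light hill":
  position 3–5: we light hill
  position 10–12: we light hill
  position 13–15: we light hill
  position 18–20: we light hill
  position 23–25: we light hill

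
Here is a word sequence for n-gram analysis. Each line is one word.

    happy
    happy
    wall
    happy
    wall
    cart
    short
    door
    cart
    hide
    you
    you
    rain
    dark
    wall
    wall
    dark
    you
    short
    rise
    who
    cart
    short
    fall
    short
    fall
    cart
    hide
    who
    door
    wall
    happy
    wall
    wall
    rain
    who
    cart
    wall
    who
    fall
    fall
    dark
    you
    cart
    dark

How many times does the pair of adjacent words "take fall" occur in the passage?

0

Scanning the 44 overlapping bigram windows for "take fall":
  (none found)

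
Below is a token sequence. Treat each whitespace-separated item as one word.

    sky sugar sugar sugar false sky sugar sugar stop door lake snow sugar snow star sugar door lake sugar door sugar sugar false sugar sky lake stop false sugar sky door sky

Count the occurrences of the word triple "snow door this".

Scanning the 30 overlapping trigram windows for "snow door this":
  (none found)

0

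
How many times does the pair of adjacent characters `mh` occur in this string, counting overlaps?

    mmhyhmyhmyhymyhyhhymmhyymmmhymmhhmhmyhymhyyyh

Sliding a length-2 window over the 45 characters (44 positions):
  position 2–3: mh
  position 21–22: mh
  position 27–28: mh
  position 31–32: mh
  position 34–35: mh
  position 40–41: mh

6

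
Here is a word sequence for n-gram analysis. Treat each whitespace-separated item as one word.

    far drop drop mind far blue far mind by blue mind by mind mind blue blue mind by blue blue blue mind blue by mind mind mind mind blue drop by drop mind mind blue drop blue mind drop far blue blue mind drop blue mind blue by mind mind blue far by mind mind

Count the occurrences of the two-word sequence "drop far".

Scanning the 54 overlapping bigram windows for "drop far":
  position 39–40: drop far

1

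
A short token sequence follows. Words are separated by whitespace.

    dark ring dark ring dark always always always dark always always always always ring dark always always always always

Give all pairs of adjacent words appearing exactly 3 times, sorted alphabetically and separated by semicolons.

dark always; ring dark

Bigram counts meeting the condition (exactly 3 times):
  dark always: 3
  ring dark: 3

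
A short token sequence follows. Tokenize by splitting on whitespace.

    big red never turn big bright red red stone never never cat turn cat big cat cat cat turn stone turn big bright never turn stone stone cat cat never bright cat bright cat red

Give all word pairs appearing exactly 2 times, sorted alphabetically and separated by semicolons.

Bigram counts meeting the condition (exactly 2 times):
  big bright: 2
  bright cat: 2
  cat turn: 2
  never turn: 2
  turn big: 2
  turn stone: 2

big bright; bright cat; cat turn; never turn; turn big; turn stone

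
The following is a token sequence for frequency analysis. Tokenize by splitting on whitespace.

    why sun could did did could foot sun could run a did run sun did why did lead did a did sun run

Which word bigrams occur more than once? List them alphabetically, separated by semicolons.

Bigram counts meeting the condition (more than once):
  a did: 2
  sun could: 2

a did; sun could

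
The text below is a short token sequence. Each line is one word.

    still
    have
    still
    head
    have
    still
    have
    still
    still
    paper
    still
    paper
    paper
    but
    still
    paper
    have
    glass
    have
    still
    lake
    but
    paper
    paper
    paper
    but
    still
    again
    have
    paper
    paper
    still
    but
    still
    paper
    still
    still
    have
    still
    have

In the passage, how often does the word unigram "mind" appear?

0

Scanning the 40 tokens for "mind":
  (none found)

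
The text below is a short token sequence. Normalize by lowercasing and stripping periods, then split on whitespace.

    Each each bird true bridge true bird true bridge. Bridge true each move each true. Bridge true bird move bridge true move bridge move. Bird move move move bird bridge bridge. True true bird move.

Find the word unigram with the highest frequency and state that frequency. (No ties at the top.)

Unigram frequencies (highest first):
  true: 9
  bridge: 8
  move: 8
  bird: 6
  each: 4

"true", 9 times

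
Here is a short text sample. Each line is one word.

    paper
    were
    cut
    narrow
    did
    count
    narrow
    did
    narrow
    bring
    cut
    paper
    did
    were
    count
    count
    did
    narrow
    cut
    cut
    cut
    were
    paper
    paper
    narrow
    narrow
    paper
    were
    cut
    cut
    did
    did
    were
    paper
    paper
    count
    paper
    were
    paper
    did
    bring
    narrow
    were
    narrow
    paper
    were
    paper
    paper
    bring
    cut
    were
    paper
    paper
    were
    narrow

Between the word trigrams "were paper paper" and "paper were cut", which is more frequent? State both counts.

"were paper paper" (4 vs 2)

"were paper paper": 4 occurrences
"paper were cut": 2 occurrences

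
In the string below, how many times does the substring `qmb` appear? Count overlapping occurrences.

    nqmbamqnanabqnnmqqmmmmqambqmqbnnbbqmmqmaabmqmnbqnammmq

1

Sliding a length-3 window over the 54 characters (52 positions):
  position 2–4: qmb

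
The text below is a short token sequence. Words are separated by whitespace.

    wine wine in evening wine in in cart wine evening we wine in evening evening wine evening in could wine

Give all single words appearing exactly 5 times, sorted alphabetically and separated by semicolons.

evening; in

Unigram counts meeting the condition (exactly 5 times):
  evening: 5
  in: 5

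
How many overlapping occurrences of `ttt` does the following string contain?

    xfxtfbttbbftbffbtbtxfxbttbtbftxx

Sliding a length-3 window over the 32 characters (30 positions):
  (no match at any position)

0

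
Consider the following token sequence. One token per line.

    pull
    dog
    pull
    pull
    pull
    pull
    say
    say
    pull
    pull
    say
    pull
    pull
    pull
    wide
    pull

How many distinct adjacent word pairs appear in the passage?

16 tokens → 15 bigram windows in total.
Repeated bigrams (each contributes count−1 duplicates):
  pull pull: 6
  pull say: 2
  say pull: 2
7 duplicate windows → 15 − 7 = 8 distinct.

8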